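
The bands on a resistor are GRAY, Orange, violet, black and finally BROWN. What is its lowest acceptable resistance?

Grey → 8 (first significant figure)
Orange → 3 (second significant figure)
Violet → 7 (third significant figure)
Black → ×1 multiplier
Brown → ±1% tolerance
837 × 1 = 837 Ω
Lowest = 837 × (1 − 1/100) = 828.63 Ω.

828.63 Ω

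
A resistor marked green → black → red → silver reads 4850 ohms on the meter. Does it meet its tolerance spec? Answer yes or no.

yes

Green → 5 (first significant figure)
Black → 0 (second significant figure)
Red → ×10^2 multiplier
Silver → ±10% tolerance
50 × 100 = 5000 Ω
Allowed range: 4500 Ω to 5500 Ω.
4850 ohms lies inside that range.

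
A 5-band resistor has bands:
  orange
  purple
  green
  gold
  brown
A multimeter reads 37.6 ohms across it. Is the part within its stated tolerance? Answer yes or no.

Orange → 3 (first significant figure)
Violet → 7 (second significant figure)
Green → 5 (third significant figure)
Gold → ×0.1 multiplier
Brown → ±1% tolerance
375 × 0.1 = 37.5 Ω
Allowed range: 37.125 Ω to 37.875 Ω.
37.6 ohms lies inside that range.

yes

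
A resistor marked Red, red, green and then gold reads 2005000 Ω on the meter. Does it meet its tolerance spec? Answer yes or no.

Red → 2 (first significant figure)
Red → 2 (second significant figure)
Green → ×10^5 multiplier
Gold → ±5% tolerance
22 × 100000 = 2200000 Ω
Allowed range: 2090000 Ω to 2310000 Ω.
2005000 Ω lies outside that range.

no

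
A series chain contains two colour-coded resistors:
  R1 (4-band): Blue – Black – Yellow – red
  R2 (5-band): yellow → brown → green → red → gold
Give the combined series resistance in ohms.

641500 Ω

R1: blue, black → 60; yellow ×10^4 → 600000 Ω.
R2: yellow, brown, green → 415; red ×10^2 → 41500 Ω.
Series: 600000 + 41500 = 641500 Ω.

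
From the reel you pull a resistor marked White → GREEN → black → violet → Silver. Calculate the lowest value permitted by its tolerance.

White → 9 (first significant figure)
Green → 5 (second significant figure)
Black → 0 (third significant figure)
Violet → ×10^7 multiplier
Silver → ±10% tolerance
950 × 10000000 = 9500000000 Ω
Lowest = 9500000000 × (1 − 10/100) = 8550000000 Ω.

8550000000 Ω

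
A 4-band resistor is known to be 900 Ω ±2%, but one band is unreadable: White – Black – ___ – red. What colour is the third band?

900 Ω = 90 × 10^1.
The third band is the multiplier, 10^1, which is brown.

brown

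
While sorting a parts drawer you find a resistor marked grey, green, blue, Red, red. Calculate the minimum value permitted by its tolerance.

Grey → 8 (first significant figure)
Green → 5 (second significant figure)
Blue → 6 (third significant figure)
Red → ×10^2 multiplier
Red → ±2% tolerance
856 × 100 = 85600 Ω
Minimum = 85600 × (1 − 2/100) = 83888 Ω.

83888 Ω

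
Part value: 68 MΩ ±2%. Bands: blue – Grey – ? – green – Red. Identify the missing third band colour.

68000000 Ω = 680 × 10^5.
The third band gives digit 0 of the significand, and 0 is black.

black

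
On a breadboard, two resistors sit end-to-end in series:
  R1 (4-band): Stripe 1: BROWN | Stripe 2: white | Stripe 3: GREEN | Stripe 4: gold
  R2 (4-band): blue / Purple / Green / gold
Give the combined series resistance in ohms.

R1: brown, white → 19; green ×10^5 → 1900000 Ω.
R2: blue, violet → 67; green ×10^5 → 6700000 Ω.
Series: 1900000 + 6700000 = 8600000 Ω.

8600000 Ω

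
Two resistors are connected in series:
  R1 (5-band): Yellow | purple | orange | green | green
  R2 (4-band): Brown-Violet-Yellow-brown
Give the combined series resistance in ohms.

47470000 Ω

R1: yellow, violet, orange → 473; green ×10^5 → 47300000 Ω.
R2: brown, violet → 17; yellow ×10^4 → 170000 Ω.
Series: 47300000 + 170000 = 47470000 Ω.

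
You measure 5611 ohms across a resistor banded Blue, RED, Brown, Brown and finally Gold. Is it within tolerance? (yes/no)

no

Blue → 6 (first significant figure)
Red → 2 (second significant figure)
Brown → 1 (third significant figure)
Brown → ×10 multiplier
Gold → ±5% tolerance
621 × 10 = 6210 Ω
Allowed range: 5899.5 Ω to 6520.5 Ω.
5611 ohms lies outside that range.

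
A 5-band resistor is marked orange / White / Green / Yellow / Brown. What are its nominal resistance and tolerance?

Orange → 3 (first significant figure)
White → 9 (second significant figure)
Green → 5 (third significant figure)
Yellow → ×10^4 multiplier
Brown → ±1% tolerance
395 × 10000 = 3950000 Ω

3950000 Ω ±1%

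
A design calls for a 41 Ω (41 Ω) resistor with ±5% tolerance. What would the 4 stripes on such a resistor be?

yellow, brown, black, gold

41 Ω = 41 × 10^0.
4 → yellow
1 → brown
Multiplier 10^0 → black.
±5% tolerance → gold.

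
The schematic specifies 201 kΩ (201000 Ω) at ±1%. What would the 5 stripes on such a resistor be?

201000 Ω = 201 × 10^3.
2 → red
0 → black
1 → brown
Multiplier 10^3 → orange.
±1% tolerance → brown.

red, black, brown, orange, brown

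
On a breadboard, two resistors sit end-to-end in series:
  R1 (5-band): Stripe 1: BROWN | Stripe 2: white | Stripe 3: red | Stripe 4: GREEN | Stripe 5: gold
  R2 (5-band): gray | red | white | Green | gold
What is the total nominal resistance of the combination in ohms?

R1: brown, white, red → 192; green ×10^5 → 19200000 Ω.
R2: grey, red, white → 829; green ×10^5 → 82900000 Ω.
Series: 19200000 + 82900000 = 102100000 Ω.

102100000 Ω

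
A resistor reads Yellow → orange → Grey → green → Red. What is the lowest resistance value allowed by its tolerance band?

42924000 Ω

Yellow → 4 (first significant figure)
Orange → 3 (second significant figure)
Grey → 8 (third significant figure)
Green → ×10^5 multiplier
Red → ±2% tolerance
438 × 100000 = 43800000 Ω
Lowest = 43800000 × (1 − 2/100) = 42924000 Ω.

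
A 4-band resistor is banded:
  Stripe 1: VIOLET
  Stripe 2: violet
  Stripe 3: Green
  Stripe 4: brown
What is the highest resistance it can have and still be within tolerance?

7777000 Ω

Violet → 7 (first significant figure)
Violet → 7 (second significant figure)
Green → ×10^5 multiplier
Brown → ±1% tolerance
77 × 100000 = 7700000 Ω
Highest = 7700000 × (1 + 1/100) = 7777000 Ω.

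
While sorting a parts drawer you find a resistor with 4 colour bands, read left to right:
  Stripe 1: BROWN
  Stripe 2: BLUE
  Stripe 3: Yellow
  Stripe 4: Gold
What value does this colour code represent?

160000 Ω

Brown → 1 (first significant figure)
Blue → 6 (second significant figure)
Yellow → ×10^4 multiplier
16 × 10000 = 160000 Ω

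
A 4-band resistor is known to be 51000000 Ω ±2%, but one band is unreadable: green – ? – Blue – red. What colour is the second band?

51000000 Ω = 51 × 10^6.
The second band gives digit 1 of the significand, and 1 is brown.

brown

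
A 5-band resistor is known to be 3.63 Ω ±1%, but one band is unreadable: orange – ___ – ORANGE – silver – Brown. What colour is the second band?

3.63 Ω = 363 × 10^-2.
The second band gives digit 6 of the significand, and 6 is blue.

blue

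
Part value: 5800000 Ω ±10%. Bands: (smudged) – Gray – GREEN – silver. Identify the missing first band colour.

5800000 Ω = 58 × 10^5.
The first band gives digit 5 of the significand, and 5 is green.

green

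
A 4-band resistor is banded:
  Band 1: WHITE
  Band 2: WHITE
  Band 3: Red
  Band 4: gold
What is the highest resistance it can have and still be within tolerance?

10395 Ω

White → 9 (first significant figure)
White → 9 (second significant figure)
Red → ×10^2 multiplier
Gold → ±5% tolerance
99 × 100 = 9900 Ω
Highest = 9900 × (1 + 5/100) = 10395 Ω.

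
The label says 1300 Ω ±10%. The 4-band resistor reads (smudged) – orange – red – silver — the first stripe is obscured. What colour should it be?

1300 Ω = 13 × 10^2.
The first band gives digit 1 of the significand, and 1 is brown.

brown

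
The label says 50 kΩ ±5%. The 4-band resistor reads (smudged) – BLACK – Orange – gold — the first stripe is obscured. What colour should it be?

50000 Ω = 50 × 10^3.
The first band gives digit 5 of the significand, and 5 is green.

green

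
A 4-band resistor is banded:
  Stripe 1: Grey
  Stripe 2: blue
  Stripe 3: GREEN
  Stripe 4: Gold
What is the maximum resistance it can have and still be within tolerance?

Grey → 8 (first significant figure)
Blue → 6 (second significant figure)
Green → ×10^5 multiplier
Gold → ±5% tolerance
86 × 100000 = 8600000 Ω
Maximum = 8600000 × (1 + 5/100) = 9030000 Ω.

9030000 Ω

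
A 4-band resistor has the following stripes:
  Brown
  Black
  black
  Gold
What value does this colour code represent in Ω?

Brown → 1 (first significant figure)
Black → 0 (second significant figure)
Black → ×1 multiplier
10 × 1 = 10 Ω

10 Ω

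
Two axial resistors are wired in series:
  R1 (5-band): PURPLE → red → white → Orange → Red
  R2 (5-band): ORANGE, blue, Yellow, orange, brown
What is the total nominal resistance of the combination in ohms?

R1: violet, red, white → 729; orange ×10^3 → 729000 Ω.
R2: orange, blue, yellow → 364; orange ×10^3 → 364000 Ω.
Series: 729000 + 364000 = 1093000 Ω.

1093000 Ω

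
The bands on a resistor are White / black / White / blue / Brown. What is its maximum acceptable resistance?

White → 9 (first significant figure)
Black → 0 (second significant figure)
White → 9 (third significant figure)
Blue → ×10^6 multiplier
Brown → ±1% tolerance
909 × 1000000 = 909000000 Ω
Maximum = 909000000 × (1 + 1/100) = 918090000 Ω.

918090000 Ω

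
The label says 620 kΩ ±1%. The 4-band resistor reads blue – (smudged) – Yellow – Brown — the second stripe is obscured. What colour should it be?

620000 Ω = 62 × 10^4.
The second band gives digit 2 of the significand, and 2 is red.

red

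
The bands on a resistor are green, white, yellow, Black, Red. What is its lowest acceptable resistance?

582.12 Ω

Green → 5 (first significant figure)
White → 9 (second significant figure)
Yellow → 4 (third significant figure)
Black → ×1 multiplier
Red → ±2% tolerance
594 × 1 = 594 Ω
Lowest = 594 × (1 − 2/100) = 582.12 Ω.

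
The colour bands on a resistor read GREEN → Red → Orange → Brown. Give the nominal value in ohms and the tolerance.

Green → 5 (first significant figure)
Red → 2 (second significant figure)
Orange → ×10^3 multiplier
Brown → ±1% tolerance
52 × 1000 = 52000 Ω

52000 Ω ±1%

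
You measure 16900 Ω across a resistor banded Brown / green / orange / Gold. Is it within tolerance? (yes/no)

Brown → 1 (first significant figure)
Green → 5 (second significant figure)
Orange → ×10^3 multiplier
Gold → ±5% tolerance
15 × 1000 = 15000 Ω
Allowed range: 14250 Ω to 15750 Ω.
16900 Ω lies outside that range.

no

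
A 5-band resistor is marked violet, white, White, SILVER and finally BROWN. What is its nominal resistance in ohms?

Violet → 7 (first significant figure)
White → 9 (second significant figure)
White → 9 (third significant figure)
Silver → ×0.01 multiplier
799 × 0.01 = 7.99 Ω

7.99 Ω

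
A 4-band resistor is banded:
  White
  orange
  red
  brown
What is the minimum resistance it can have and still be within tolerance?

9207 Ω

White → 9 (first significant figure)
Orange → 3 (second significant figure)
Red → ×10^2 multiplier
Brown → ±1% tolerance
93 × 100 = 9300 Ω
Minimum = 9300 × (1 − 1/100) = 9207 Ω.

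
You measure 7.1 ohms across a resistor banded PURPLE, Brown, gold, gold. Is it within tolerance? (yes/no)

yes

Violet → 7 (first significant figure)
Brown → 1 (second significant figure)
Gold → ×0.1 multiplier
Gold → ±5% tolerance
71 × 0.1 = 7.1 Ω
Allowed range: 6.745 Ω to 7.455 Ω.
7.1 ohms lies inside that range.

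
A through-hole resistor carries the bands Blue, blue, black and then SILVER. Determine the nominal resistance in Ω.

Blue → 6 (first significant figure)
Blue → 6 (second significant figure)
Black → ×1 multiplier
66 × 1 = 66 Ω

66 Ω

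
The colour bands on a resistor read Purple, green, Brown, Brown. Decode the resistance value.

750 Ω

Violet → 7 (first significant figure)
Green → 5 (second significant figure)
Brown → ×10 multiplier
75 × 10 = 750 Ω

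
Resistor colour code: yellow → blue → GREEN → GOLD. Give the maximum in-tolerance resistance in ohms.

4830000 Ω

Yellow → 4 (first significant figure)
Blue → 6 (second significant figure)
Green → ×10^5 multiplier
Gold → ±5% tolerance
46 × 100000 = 4600000 Ω
Maximum = 4600000 × (1 + 5/100) = 4830000 Ω.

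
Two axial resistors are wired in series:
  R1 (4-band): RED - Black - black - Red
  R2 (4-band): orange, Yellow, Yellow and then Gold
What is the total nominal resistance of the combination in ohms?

R1: red, black → 20; black ×1 → 20 Ω.
R2: orange, yellow → 34; yellow ×10^4 → 340000 Ω.
Series: 20 + 340000 = 340020 Ω.

340020 Ω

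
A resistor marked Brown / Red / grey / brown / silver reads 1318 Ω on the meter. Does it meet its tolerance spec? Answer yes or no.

Brown → 1 (first significant figure)
Red → 2 (second significant figure)
Grey → 8 (third significant figure)
Brown → ×10 multiplier
Silver → ±10% tolerance
128 × 10 = 1280 Ω
Allowed range: 1152 Ω to 1408 Ω.
1318 Ω lies inside that range.

yes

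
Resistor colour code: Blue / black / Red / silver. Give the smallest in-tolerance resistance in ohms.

5400 Ω

Blue → 6 (first significant figure)
Black → 0 (second significant figure)
Red → ×10^2 multiplier
Silver → ±10% tolerance
60 × 100 = 6000 Ω
Smallest = 6000 × (1 − 10/100) = 5400 Ω.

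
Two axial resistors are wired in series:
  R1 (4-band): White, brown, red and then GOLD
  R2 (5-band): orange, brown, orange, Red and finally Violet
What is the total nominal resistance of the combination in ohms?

R1: white, brown → 91; red ×10^2 → 9100 Ω.
R2: orange, brown, orange → 313; red ×10^2 → 31300 Ω.
Series: 9100 + 31300 = 40400 Ω.

40400 Ω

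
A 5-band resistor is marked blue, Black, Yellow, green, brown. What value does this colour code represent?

Blue → 6 (first significant figure)
Black → 0 (second significant figure)
Yellow → 4 (third significant figure)
Green → ×10^5 multiplier
604 × 100000 = 60400000 Ω

60400000 Ω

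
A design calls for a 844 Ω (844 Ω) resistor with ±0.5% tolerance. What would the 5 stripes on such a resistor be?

grey, yellow, yellow, black, green

844 Ω = 844 × 10^0.
8 → grey
4 → yellow
4 → yellow
Multiplier 10^0 → black.
±0.5% tolerance → green.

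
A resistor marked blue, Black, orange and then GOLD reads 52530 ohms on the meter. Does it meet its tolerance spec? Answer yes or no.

Blue → 6 (first significant figure)
Black → 0 (second significant figure)
Orange → ×10^3 multiplier
Gold → ±5% tolerance
60 × 1000 = 60000 Ω
Allowed range: 57000 Ω to 63000 Ω.
52530 ohms lies outside that range.

no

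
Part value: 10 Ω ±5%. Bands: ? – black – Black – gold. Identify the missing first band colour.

10 Ω = 10 × 10^0.
The first band gives digit 1 of the significand, and 1 is brown.

brown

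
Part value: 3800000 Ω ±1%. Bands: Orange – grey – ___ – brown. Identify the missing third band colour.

3800000 Ω = 38 × 10^5.
The third band is the multiplier, 10^5, which is green.

green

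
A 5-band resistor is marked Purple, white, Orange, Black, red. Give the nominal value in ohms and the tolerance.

793 Ω ±2%

Violet → 7 (first significant figure)
White → 9 (second significant figure)
Orange → 3 (third significant figure)
Black → ×1 multiplier
Red → ±2% tolerance
793 × 1 = 793 Ω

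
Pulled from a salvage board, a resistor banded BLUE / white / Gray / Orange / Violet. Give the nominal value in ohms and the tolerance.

Blue → 6 (first significant figure)
White → 9 (second significant figure)
Grey → 8 (third significant figure)
Orange → ×10^3 multiplier
Violet → ±0.1% tolerance
698 × 1000 = 698000 Ω

698000 Ω ±0.1%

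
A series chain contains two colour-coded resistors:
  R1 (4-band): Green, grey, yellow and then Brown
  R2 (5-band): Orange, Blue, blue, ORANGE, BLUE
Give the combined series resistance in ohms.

R1: green, grey → 58; yellow ×10^4 → 580000 Ω.
R2: orange, blue, blue → 366; orange ×10^3 → 366000 Ω.
Series: 580000 + 366000 = 946000 Ω.

946000 Ω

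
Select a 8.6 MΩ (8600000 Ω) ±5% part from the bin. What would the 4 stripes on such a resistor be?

8600000 Ω = 86 × 10^5.
8 → grey
6 → blue
Multiplier 10^5 → green.
±5% tolerance → gold.

grey, blue, green, gold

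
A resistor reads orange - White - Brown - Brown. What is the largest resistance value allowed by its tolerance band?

393.9 Ω

Orange → 3 (first significant figure)
White → 9 (second significant figure)
Brown → ×10 multiplier
Brown → ±1% tolerance
39 × 10 = 390 Ω
Largest = 390 × (1 + 1/100) = 393.9 Ω.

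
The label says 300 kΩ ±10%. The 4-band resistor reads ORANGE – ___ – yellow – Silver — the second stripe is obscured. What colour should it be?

black

300000 Ω = 30 × 10^4.
The second band gives digit 0 of the significand, and 0 is black.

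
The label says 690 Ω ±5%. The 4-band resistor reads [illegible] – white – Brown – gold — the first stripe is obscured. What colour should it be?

690 Ω = 69 × 10^1.
The first band gives digit 6 of the significand, and 6 is blue.

blue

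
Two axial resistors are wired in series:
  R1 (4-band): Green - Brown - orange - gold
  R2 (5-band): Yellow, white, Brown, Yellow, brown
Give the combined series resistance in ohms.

4961000 Ω

R1: green, brown → 51; orange ×10^3 → 51000 Ω.
R2: yellow, white, brown → 491; yellow ×10^4 → 4910000 Ω.
Series: 51000 + 4910000 = 4961000 Ω.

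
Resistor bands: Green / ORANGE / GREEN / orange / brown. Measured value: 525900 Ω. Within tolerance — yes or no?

Green → 5 (first significant figure)
Orange → 3 (second significant figure)
Green → 5 (third significant figure)
Orange → ×10^3 multiplier
Brown → ±1% tolerance
535 × 1000 = 535000 Ω
Allowed range: 529650 Ω to 540350 Ω.
525900 Ω lies outside that range.

no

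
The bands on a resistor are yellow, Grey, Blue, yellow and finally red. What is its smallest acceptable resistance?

Yellow → 4 (first significant figure)
Grey → 8 (second significant figure)
Blue → 6 (third significant figure)
Yellow → ×10^4 multiplier
Red → ±2% tolerance
486 × 10000 = 4860000 Ω
Smallest = 4860000 × (1 − 2/100) = 4762800 Ω.

4762800 Ω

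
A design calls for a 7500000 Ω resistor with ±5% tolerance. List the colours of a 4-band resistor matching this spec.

violet, green, green, gold

7500000 Ω = 75 × 10^5.
7 → violet
5 → green
Multiplier 10^5 → green.
±5% tolerance → gold.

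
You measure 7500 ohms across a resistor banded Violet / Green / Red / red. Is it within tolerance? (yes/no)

Violet → 7 (first significant figure)
Green → 5 (second significant figure)
Red → ×10^2 multiplier
Red → ±2% tolerance
75 × 100 = 7500 Ω
Allowed range: 7350 Ω to 7650 Ω.
7500 ohms lies inside that range.

yes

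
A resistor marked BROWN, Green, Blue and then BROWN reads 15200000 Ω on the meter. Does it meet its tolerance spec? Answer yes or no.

Brown → 1 (first significant figure)
Green → 5 (second significant figure)
Blue → ×10^6 multiplier
Brown → ±1% tolerance
15 × 1000000 = 15000000 Ω
Allowed range: 14850000 Ω to 15150000 Ω.
15200000 Ω lies outside that range.

no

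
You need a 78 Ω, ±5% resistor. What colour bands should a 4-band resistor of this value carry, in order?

78 Ω = 78 × 10^0.
7 → violet
8 → grey
Multiplier 10^0 → black.
±5% tolerance → gold.

violet, grey, black, gold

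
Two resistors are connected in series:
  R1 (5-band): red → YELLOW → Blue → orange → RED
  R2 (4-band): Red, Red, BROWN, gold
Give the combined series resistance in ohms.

R1: red, yellow, blue → 246; orange ×10^3 → 246000 Ω.
R2: red, red → 22; brown ×10 → 220 Ω.
Series: 246000 + 220 = 246220 Ω.

246220 Ω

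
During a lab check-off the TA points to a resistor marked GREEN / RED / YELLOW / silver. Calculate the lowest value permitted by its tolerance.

468000 Ω

Green → 5 (first significant figure)
Red → 2 (second significant figure)
Yellow → ×10^4 multiplier
Silver → ±10% tolerance
52 × 10000 = 520000 Ω
Lowest = 520000 × (1 − 10/100) = 468000 Ω.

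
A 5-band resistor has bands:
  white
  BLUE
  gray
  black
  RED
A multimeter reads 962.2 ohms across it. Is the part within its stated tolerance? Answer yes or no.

White → 9 (first significant figure)
Blue → 6 (second significant figure)
Grey → 8 (third significant figure)
Black → ×1 multiplier
Red → ±2% tolerance
968 × 1 = 968 Ω
Allowed range: 948.64 Ω to 987.36 Ω.
962.2 ohms lies inside that range.

yes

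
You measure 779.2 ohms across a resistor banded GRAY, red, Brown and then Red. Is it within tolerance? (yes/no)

Grey → 8 (first significant figure)
Red → 2 (second significant figure)
Brown → ×10 multiplier
Red → ±2% tolerance
82 × 10 = 820 Ω
Allowed range: 803.6 Ω to 836.4 Ω.
779.2 ohms lies outside that range.

no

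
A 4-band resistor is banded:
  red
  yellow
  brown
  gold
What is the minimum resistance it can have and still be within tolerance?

228 Ω

Red → 2 (first significant figure)
Yellow → 4 (second significant figure)
Brown → ×10 multiplier
Gold → ±5% tolerance
24 × 10 = 240 Ω
Minimum = 240 × (1 − 5/100) = 228 Ω.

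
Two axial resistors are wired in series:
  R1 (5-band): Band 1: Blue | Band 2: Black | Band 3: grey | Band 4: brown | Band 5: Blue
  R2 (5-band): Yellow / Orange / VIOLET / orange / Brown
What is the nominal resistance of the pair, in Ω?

R1: blue, black, grey → 608; brown ×10 → 6080 Ω.
R2: yellow, orange, violet → 437; orange ×10^3 → 437000 Ω.
Series: 6080 + 437000 = 443080 Ω.

443080 Ω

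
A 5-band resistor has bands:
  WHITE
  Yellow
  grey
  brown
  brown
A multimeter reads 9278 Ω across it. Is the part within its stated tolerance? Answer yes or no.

White → 9 (first significant figure)
Yellow → 4 (second significant figure)
Grey → 8 (third significant figure)
Brown → ×10 multiplier
Brown → ±1% tolerance
948 × 10 = 9480 Ω
Allowed range: 9385.2 Ω to 9574.8 Ω.
9278 Ω lies outside that range.

no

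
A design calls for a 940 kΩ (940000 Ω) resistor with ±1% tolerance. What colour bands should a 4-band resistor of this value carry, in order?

940000 Ω = 94 × 10^4.
9 → white
4 → yellow
Multiplier 10^4 → yellow.
±1% tolerance → brown.

white, yellow, yellow, brown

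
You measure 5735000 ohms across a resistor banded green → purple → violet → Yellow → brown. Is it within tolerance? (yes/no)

Green → 5 (first significant figure)
Violet → 7 (second significant figure)
Violet → 7 (third significant figure)
Yellow → ×10^4 multiplier
Brown → ±1% tolerance
577 × 10000 = 5770000 Ω
Allowed range: 5712300 Ω to 5827700 Ω.
5735000 ohms lies inside that range.

yes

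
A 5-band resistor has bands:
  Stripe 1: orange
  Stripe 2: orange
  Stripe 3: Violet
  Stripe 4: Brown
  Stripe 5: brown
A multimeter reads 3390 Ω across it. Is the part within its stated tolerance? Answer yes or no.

Orange → 3 (first significant figure)
Orange → 3 (second significant figure)
Violet → 7 (third significant figure)
Brown → ×10 multiplier
Brown → ±1% tolerance
337 × 10 = 3370 Ω
Allowed range: 3336.3 Ω to 3403.7 Ω.
3390 Ω lies inside that range.

yes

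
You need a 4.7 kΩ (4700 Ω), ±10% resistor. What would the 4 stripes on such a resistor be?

4700 Ω = 47 × 10^2.
4 → yellow
7 → violet
Multiplier 10^2 → red.
±10% tolerance → silver.

yellow, violet, red, silver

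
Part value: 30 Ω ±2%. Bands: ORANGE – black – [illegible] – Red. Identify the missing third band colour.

30 Ω = 30 × 10^0.
The third band is the multiplier, 10^0, which is black.

black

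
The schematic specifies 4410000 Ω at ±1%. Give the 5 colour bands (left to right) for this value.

yellow, yellow, brown, yellow, brown

4410000 Ω = 441 × 10^4.
4 → yellow
4 → yellow
1 → brown
Multiplier 10^4 → yellow.
±1% tolerance → brown.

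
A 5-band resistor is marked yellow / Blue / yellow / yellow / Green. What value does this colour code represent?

4640000 Ω

Yellow → 4 (first significant figure)
Blue → 6 (second significant figure)
Yellow → 4 (third significant figure)
Yellow → ×10^4 multiplier
464 × 10000 = 4640000 Ω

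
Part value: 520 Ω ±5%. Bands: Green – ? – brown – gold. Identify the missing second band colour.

520 Ω = 52 × 10^1.
The second band gives digit 2 of the significand, and 2 is red.

red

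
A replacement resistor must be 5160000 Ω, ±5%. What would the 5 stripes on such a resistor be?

green, brown, blue, yellow, gold

5160000 Ω = 516 × 10^4.
5 → green
1 → brown
6 → blue
Multiplier 10^4 → yellow.
±5% tolerance → gold.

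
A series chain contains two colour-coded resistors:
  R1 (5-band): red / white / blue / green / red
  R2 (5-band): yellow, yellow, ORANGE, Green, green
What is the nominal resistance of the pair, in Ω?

73900000 Ω

R1: red, white, blue → 296; green ×10^5 → 29600000 Ω.
R2: yellow, yellow, orange → 443; green ×10^5 → 44300000 Ω.
Series: 29600000 + 44300000 = 73900000 Ω.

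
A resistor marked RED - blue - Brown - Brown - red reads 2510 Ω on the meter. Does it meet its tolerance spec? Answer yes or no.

Red → 2 (first significant figure)
Blue → 6 (second significant figure)
Brown → 1 (third significant figure)
Brown → ×10 multiplier
Red → ±2% tolerance
261 × 10 = 2610 Ω
Allowed range: 2557.8 Ω to 2662.2 Ω.
2510 Ω lies outside that range.

no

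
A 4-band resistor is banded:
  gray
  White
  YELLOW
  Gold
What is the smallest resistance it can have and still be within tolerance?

Grey → 8 (first significant figure)
White → 9 (second significant figure)
Yellow → ×10^4 multiplier
Gold → ±5% tolerance
89 × 10000 = 890000 Ω
Smallest = 890000 × (1 − 5/100) = 845500 Ω.

845500 Ω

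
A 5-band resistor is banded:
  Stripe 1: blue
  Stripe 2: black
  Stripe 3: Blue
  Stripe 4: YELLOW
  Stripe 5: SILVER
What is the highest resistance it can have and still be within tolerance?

6666000 Ω

Blue → 6 (first significant figure)
Black → 0 (second significant figure)
Blue → 6 (third significant figure)
Yellow → ×10^4 multiplier
Silver → ±10% tolerance
606 × 10000 = 6060000 Ω
Highest = 6060000 × (1 + 10/100) = 6666000 Ω.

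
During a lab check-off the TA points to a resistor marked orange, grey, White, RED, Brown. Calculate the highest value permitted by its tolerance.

39289 Ω

Orange → 3 (first significant figure)
Grey → 8 (second significant figure)
White → 9 (third significant figure)
Red → ×10^2 multiplier
Brown → ±1% tolerance
389 × 100 = 38900 Ω
Highest = 38900 × (1 + 1/100) = 39289 Ω.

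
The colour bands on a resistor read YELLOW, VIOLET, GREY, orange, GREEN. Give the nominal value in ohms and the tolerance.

478000 Ω ±0.5%

Yellow → 4 (first significant figure)
Violet → 7 (second significant figure)
Grey → 8 (third significant figure)
Orange → ×10^3 multiplier
Green → ±0.5% tolerance
478 × 1000 = 478000 Ω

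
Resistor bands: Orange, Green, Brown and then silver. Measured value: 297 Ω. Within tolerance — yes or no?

no

Orange → 3 (first significant figure)
Green → 5 (second significant figure)
Brown → ×10 multiplier
Silver → ±10% tolerance
35 × 10 = 350 Ω
Allowed range: 315 Ω to 385 Ω.
297 Ω lies outside that range.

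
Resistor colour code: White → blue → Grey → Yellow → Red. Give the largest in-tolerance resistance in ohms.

9873600 Ω

White → 9 (first significant figure)
Blue → 6 (second significant figure)
Grey → 8 (third significant figure)
Yellow → ×10^4 multiplier
Red → ±2% tolerance
968 × 10000 = 9680000 Ω
Largest = 9680000 × (1 + 2/100) = 9873600 Ω.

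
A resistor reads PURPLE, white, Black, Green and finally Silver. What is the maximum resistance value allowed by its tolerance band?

86900000 Ω

Violet → 7 (first significant figure)
White → 9 (second significant figure)
Black → 0 (third significant figure)
Green → ×10^5 multiplier
Silver → ±10% tolerance
790 × 100000 = 79000000 Ω
Maximum = 79000000 × (1 + 10/100) = 86900000 Ω.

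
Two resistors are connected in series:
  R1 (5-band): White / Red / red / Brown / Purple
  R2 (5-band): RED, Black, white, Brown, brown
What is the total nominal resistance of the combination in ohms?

11310 Ω

R1: white, red, red → 922; brown ×10 → 9220 Ω.
R2: red, black, white → 209; brown ×10 → 2090 Ω.
Series: 9220 + 2090 = 11310 Ω.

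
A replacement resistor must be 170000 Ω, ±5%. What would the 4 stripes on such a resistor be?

170000 Ω = 17 × 10^4.
1 → brown
7 → violet
Multiplier 10^4 → yellow.
±5% tolerance → gold.

brown, violet, yellow, gold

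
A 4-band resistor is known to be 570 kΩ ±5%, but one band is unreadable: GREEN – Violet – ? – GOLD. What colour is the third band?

570000 Ω = 57 × 10^4.
The third band is the multiplier, 10^4, which is yellow.

yellow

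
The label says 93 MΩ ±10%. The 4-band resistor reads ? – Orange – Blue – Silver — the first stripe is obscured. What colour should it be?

93000000 Ω = 93 × 10^6.
The first band gives digit 9 of the significand, and 9 is white.

white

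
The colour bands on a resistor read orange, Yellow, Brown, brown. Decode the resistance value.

Orange → 3 (first significant figure)
Yellow → 4 (second significant figure)
Brown → ×10 multiplier
34 × 10 = 340 Ω

340 Ω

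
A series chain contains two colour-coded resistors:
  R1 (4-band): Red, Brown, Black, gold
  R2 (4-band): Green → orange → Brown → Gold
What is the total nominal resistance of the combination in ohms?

551 Ω

R1: red, brown → 21; black ×1 → 21 Ω.
R2: green, orange → 53; brown ×10 → 530 Ω.
Series: 21 + 530 = 551 Ω.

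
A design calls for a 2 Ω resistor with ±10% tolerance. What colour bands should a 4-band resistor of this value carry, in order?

red, black, gold, silver

2 Ω = 20 × 10^-1.
2 → red
0 → black
Multiplier 10^-1 → gold.
±10% tolerance → silver.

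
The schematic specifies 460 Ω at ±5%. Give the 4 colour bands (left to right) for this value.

yellow, blue, brown, gold

460 Ω = 46 × 10^1.
4 → yellow
6 → blue
Multiplier 10^1 → brown.
±5% tolerance → gold.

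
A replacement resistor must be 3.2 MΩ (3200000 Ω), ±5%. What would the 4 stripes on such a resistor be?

3200000 Ω = 32 × 10^5.
3 → orange
2 → red
Multiplier 10^5 → green.
±5% tolerance → gold.

orange, red, green, gold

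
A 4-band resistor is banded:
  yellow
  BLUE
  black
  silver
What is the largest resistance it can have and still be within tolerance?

Yellow → 4 (first significant figure)
Blue → 6 (second significant figure)
Black → ×1 multiplier
Silver → ±10% tolerance
46 × 1 = 46 Ω
Largest = 46 × (1 + 10/100) = 50.6 Ω.

50.6 Ω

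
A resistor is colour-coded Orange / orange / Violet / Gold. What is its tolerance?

The last band, gold, is the tolerance band.
Gold corresponds to ±5%.

±5%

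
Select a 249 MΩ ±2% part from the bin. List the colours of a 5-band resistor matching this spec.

249000000 Ω = 249 × 10^6.
2 → red
4 → yellow
9 → white
Multiplier 10^6 → blue.
±2% tolerance → red.

red, yellow, white, blue, red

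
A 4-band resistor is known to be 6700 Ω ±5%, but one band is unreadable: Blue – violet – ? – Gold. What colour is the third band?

red

6700 Ω = 67 × 10^2.
The third band is the multiplier, 10^2, which is red.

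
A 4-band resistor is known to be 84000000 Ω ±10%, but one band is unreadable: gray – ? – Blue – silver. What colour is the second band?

yellow

84000000 Ω = 84 × 10^6.
The second band gives digit 4 of the significand, and 4 is yellow.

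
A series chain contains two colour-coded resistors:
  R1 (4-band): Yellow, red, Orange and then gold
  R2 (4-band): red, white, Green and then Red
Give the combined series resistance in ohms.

2942000 Ω

R1: yellow, red → 42; orange ×10^3 → 42000 Ω.
R2: red, white → 29; green ×10^5 → 2900000 Ω.
Series: 42000 + 2900000 = 2942000 Ω.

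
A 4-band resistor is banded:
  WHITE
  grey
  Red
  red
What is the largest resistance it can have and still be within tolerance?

White → 9 (first significant figure)
Grey → 8 (second significant figure)
Red → ×10^2 multiplier
Red → ±2% tolerance
98 × 100 = 9800 Ω
Largest = 9800 × (1 + 2/100) = 9996 Ω.

9996 Ω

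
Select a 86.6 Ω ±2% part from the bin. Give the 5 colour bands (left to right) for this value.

grey, blue, blue, gold, red

86.6 Ω = 866 × 10^-1.
8 → grey
6 → blue
6 → blue
Multiplier 10^-1 → gold.
±2% tolerance → red.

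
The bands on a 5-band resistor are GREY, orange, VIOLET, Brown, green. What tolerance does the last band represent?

The last band, green, is the tolerance band.
Green corresponds to ±0.5%.

±0.5%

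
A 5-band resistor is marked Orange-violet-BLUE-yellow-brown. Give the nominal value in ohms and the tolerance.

3760000 Ω ±1%

Orange → 3 (first significant figure)
Violet → 7 (second significant figure)
Blue → 6 (third significant figure)
Yellow → ×10^4 multiplier
Brown → ±1% tolerance
376 × 10000 = 3760000 Ω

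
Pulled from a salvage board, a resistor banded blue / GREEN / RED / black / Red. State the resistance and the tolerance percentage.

Blue → 6 (first significant figure)
Green → 5 (second significant figure)
Red → 2 (third significant figure)
Black → ×1 multiplier
Red → ±2% tolerance
652 × 1 = 652 Ω

652 Ω ±2%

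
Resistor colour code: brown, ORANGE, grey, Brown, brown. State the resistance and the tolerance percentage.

Brown → 1 (first significant figure)
Orange → 3 (second significant figure)
Grey → 8 (third significant figure)
Brown → ×10 multiplier
Brown → ±1% tolerance
138 × 10 = 1380 Ω

1380 Ω ±1%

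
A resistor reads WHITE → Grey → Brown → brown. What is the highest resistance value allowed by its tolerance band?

989.8 Ω

White → 9 (first significant figure)
Grey → 8 (second significant figure)
Brown → ×10 multiplier
Brown → ±1% tolerance
98 × 10 = 980 Ω
Highest = 980 × (1 + 1/100) = 989.8 Ω.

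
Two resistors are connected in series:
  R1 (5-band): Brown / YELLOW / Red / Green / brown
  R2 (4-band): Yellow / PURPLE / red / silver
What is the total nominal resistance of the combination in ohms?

14204700 Ω

R1: brown, yellow, red → 142; green ×10^5 → 14200000 Ω.
R2: yellow, violet → 47; red ×10^2 → 4700 Ω.
Series: 14200000 + 4700 = 14204700 Ω.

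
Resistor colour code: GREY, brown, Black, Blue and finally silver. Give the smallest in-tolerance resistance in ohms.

729000000 Ω

Grey → 8 (first significant figure)
Brown → 1 (second significant figure)
Black → 0 (third significant figure)
Blue → ×10^6 multiplier
Silver → ±10% tolerance
810 × 1000000 = 810000000 Ω
Smallest = 810000000 × (1 − 10/100) = 729000000 Ω.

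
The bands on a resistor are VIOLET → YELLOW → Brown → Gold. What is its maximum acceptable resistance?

Violet → 7 (first significant figure)
Yellow → 4 (second significant figure)
Brown → ×10 multiplier
Gold → ±5% tolerance
74 × 10 = 740 Ω
Maximum = 740 × (1 + 5/100) = 777 Ω.

777 Ω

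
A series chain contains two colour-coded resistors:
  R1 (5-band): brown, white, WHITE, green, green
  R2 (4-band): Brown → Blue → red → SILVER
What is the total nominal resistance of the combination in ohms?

R1: brown, white, white → 199; green ×10^5 → 19900000 Ω.
R2: brown, blue → 16; red ×10^2 → 1600 Ω.
Series: 19900000 + 1600 = 19901600 Ω.

19901600 Ω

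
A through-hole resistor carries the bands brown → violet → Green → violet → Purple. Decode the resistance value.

1750000000 Ω

Brown → 1 (first significant figure)
Violet → 7 (second significant figure)
Green → 5 (third significant figure)
Violet → ×10^7 multiplier
175 × 10000000 = 1750000000 Ω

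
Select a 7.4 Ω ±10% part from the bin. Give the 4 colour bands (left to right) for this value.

7.4 Ω = 74 × 10^-1.
7 → violet
4 → yellow
Multiplier 10^-1 → gold.
±10% tolerance → silver.

violet, yellow, gold, silver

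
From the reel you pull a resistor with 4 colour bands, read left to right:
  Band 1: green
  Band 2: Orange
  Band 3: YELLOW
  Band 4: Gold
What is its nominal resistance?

Green → 5 (first significant figure)
Orange → 3 (second significant figure)
Yellow → ×10^4 multiplier
53 × 10000 = 530000 Ω

530000 Ω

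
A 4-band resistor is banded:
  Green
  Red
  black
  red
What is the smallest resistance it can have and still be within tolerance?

50.96 Ω

Green → 5 (first significant figure)
Red → 2 (second significant figure)
Black → ×1 multiplier
Red → ±2% tolerance
52 × 1 = 52 Ω
Smallest = 52 × (1 − 2/100) = 50.96 Ω.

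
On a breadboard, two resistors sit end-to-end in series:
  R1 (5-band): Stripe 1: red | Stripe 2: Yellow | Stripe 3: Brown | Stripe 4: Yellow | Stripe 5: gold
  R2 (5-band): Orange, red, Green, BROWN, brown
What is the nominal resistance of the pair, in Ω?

R1: red, yellow, brown → 241; yellow ×10^4 → 2410000 Ω.
R2: orange, red, green → 325; brown ×10 → 3250 Ω.
Series: 2410000 + 3250 = 2413250 Ω.

2413250 Ω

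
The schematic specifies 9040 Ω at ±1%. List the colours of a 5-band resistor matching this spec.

9040 Ω = 904 × 10^1.
9 → white
0 → black
4 → yellow
Multiplier 10^1 → brown.
±1% tolerance → brown.

white, black, yellow, brown, brown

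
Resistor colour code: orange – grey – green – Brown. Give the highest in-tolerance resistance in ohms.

Orange → 3 (first significant figure)
Grey → 8 (second significant figure)
Green → ×10^5 multiplier
Brown → ±1% tolerance
38 × 100000 = 3800000 Ω
Highest = 3800000 × (1 + 1/100) = 3838000 Ω.

3838000 Ω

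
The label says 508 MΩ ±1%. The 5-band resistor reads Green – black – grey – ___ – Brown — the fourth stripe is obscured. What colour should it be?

508000000 Ω = 508 × 10^6.
The fourth band is the multiplier, 10^6, which is blue.

blue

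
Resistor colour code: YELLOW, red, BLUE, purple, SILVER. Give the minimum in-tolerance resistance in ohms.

3834000000 Ω

Yellow → 4 (first significant figure)
Red → 2 (second significant figure)
Blue → 6 (third significant figure)
Violet → ×10^7 multiplier
Silver → ±10% tolerance
426 × 10000000 = 4260000000 Ω
Minimum = 4260000000 × (1 − 10/100) = 3834000000 Ω.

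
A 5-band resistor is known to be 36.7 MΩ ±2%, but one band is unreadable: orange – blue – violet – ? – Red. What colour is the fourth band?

36700000 Ω = 367 × 10^5.
The fourth band is the multiplier, 10^5, which is green.

green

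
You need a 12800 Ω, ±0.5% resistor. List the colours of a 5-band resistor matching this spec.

12800 Ω = 128 × 10^2.
1 → brown
2 → red
8 → grey
Multiplier 10^2 → red.
±0.5% tolerance → green.

brown, red, grey, red, green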